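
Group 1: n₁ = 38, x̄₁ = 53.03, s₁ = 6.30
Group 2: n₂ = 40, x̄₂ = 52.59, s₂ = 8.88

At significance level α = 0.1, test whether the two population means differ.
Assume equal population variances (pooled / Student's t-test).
Student's two-sample t-test (equal variances):
H₀: μ₁ = μ₂
H₁: μ₁ ≠ μ₂
df = n₁ + n₂ - 2 = 76
Pooled variance s_p² = [(n₁-1)s₁² + (n₂-1)s₂²] / (n₁ + n₂ - 2) = [(37)(6.30²) + (39)(8.88²)] / 76 = 59.7875
SE = √(s_p²(1/n₁ + 1/n₂)) = √(59.7875 × (1/38 + 1/40)) = 1.7516
t = (x̄₁ - x̄₂) / SE = (53.03 - 52.59) / 1.7516 = 0.44 / 1.7516 = 0.251
p-value = 0.8023

Since p-value > α = 0.1, we fail to reject H₀.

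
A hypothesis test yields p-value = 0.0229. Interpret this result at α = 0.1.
Since p = 0.0229 < α = 0.1, reject H₀.
There is sufficient evidence to reject the null hypothesis; the result is statistically significant at the 0.1 level.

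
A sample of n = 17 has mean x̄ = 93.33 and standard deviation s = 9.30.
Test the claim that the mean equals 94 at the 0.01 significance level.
One-sample t-test:
H₀: μ = 94
H₁: μ ≠ 94
df = n - 1 = 16
t = (x̄ - μ₀) / (s/√n) = (93.33 - 94) / (9.30/√17) = -0.297
p-value = 0.7703

Since p-value > α = 0.01, we fail to reject H₀.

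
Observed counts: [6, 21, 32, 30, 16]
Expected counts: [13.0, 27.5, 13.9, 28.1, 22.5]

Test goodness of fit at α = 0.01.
Chi-square goodness of fit test:
H₀: observed counts match expected distribution
H₁: observed counts differ from expected distribution
df = k - 1 = 4
χ² = Σ(O - E)²/E
   = (6 - 13.0)²/13.0 + (21 - 27.5)²/27.5 + (32 - 13.9)²/13.9 + (30 - 28.1)²/28.1 + (16 - 22.5)²/22.5
   = 3.769 + 1.536 + 23.569 + 0.128 + 1.878
   = 30.88
p-value < 0.0001

Since p-value < α = 0.01, we reject H₀.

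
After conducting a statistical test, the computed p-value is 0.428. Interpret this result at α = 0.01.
Since p = 0.428 > α = 0.01, fail to reject H₀.
There is insufficient evidence to reject the null hypothesis; the result is not statistically significant at the 0.01 level.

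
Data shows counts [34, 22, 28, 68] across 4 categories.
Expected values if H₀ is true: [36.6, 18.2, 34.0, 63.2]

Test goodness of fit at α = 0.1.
Chi-square goodness of fit test:
H₀: observed counts match expected distribution
H₁: observed counts differ from expected distribution
df = k - 1 = 3
χ² = Σ(O - E)²/E
   = (34 - 36.6)²/36.6 + (22 - 18.2)²/18.2 + (28 - 34.0)²/34.0 + (68 - 63.2)²/63.2
   = 0.185 + 0.793 + 1.059 + 0.365
   = 2.40
p-value = 0.4934

Since p-value > α = 0.1, we fail to reject H₀.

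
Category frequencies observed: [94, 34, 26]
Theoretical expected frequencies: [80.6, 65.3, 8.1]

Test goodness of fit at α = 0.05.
Chi-square goodness of fit test:
H₀: observed counts match expected distribution
H₁: observed counts differ from expected distribution
df = k - 1 = 2
χ² = Σ(O - E)²/E
   = (94 - 80.6)²/80.6 + (34 - 65.3)²/65.3 + (26 - 8.1)²/8.1
   = 2.228 + 15.003 + 39.557
   = 56.79
p-value < 0.0001

Since p-value < α = 0.05, we reject H₀.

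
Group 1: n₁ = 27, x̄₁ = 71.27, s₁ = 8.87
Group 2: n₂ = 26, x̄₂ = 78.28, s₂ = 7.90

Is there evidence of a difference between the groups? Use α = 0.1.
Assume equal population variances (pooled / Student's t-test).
Student's two-sample t-test (equal variances):
H₀: μ₁ = μ₂
H₁: μ₁ ≠ μ₂
df = n₁ + n₂ - 2 = 51
Pooled variance s_p² = [(n₁-1)s₁² + (n₂-1)s₂²] / (n₁ + n₂ - 2) = [(26)(8.87²) + (25)(7.90²)] / 51 = 70.7029
SE = √(s_p²(1/n₁ + 1/n₂)) = √(70.7029 × (1/27 + 1/26)) = 2.3104
t = (x̄₁ - x̄₂) / SE = (71.27 - 78.28) / 2.3104 = -7.01 / 2.3104 = -3.034
p-value = 0.0038

Since p-value < α = 0.1, we reject H₀.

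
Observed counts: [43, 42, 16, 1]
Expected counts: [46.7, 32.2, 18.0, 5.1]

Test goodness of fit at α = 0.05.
Chi-square goodness of fit test:
H₀: observed counts match expected distribution
H₁: observed counts differ from expected distribution
df = k - 1 = 3
χ² = Σ(O - E)²/E
   = (43 - 46.7)²/46.7 + (42 - 32.2)²/32.2 + (16 - 18.0)²/18.0 + (1 - 5.1)²/5.1
   = 0.293 + 2.983 + 0.222 + 3.296
   = 6.79
p-value = 0.0788

Since p-value > α = 0.05, we fail to reject H₀.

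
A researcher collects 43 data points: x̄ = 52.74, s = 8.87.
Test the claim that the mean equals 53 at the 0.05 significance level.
One-sample t-test:
H₀: μ = 53
H₁: μ ≠ 53
df = n - 1 = 42
t = (x̄ - μ₀) / (s/√n) = (52.74 - 53) / (8.87/√43) = -0.192
p-value = 0.8485

Since p-value > α = 0.05, we fail to reject H₀.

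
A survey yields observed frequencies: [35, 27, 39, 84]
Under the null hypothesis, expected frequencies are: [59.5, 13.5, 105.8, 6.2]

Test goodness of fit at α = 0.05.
Chi-square goodness of fit test:
H₀: observed counts match expected distribution
H₁: observed counts differ from expected distribution
df = k - 1 = 3
χ² = Σ(O - E)²/E
   = (35 - 59.5)²/59.5 + (27 - 13.5)²/13.5 + (39 - 105.8)²/105.8 + (84 - 6.2)²/6.2
   = 10.088 + 13.500 + 42.176 + 976.265
   = 1042.03
p-value < 0.0001

Since p-value < α = 0.05, we reject H₀.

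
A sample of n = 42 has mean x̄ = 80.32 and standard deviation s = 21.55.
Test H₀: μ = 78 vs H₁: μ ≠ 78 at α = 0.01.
One-sample t-test:
H₀: μ = 78
H₁: μ ≠ 78
df = n - 1 = 41
t = (x̄ - μ₀) / (s/√n) = (80.32 - 78) / (21.55/√42) = 0.698
p-value = 0.4893

Since p-value > α = 0.01, we fail to reject H₀.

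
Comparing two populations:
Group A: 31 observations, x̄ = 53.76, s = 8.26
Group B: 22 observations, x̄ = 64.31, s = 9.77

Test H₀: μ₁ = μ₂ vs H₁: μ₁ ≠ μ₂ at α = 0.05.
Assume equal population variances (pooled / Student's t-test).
Student's two-sample t-test (equal variances):
H₀: μ₁ = μ₂
H₁: μ₁ ≠ μ₂
df = n₁ + n₂ - 2 = 51
Pooled variance s_p² = [(n₁-1)s₁² + (n₂-1)s₂²] / (n₁ + n₂ - 2) = [(30)(8.26²) + (21)(9.77²)] / 51 = 79.4380
SE = √(s_p²(1/n₁ + 1/n₂)) = √(79.4380 × (1/31 + 1/22)) = 2.4846
t = (x̄₁ - x̄₂) / SE = (53.76 - 64.31) / 2.4846 = -10.55 / 2.4846 = -4.246
p-value = 0.0001

Since p-value < α = 0.05, we reject H₀.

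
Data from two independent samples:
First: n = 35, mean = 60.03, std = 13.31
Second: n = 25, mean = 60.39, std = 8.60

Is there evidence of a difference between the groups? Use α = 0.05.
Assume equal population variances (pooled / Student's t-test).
Student's two-sample t-test (equal variances):
H₀: μ₁ = μ₂
H₁: μ₁ ≠ μ₂
df = n₁ + n₂ - 2 = 58
Pooled variance s_p² = [(n₁-1)s₁² + (n₂-1)s₂²] / (n₁ + n₂ - 2) = [(34)(13.31²) + (24)(8.60²)] / 58 = 134.4543
SE = √(s_p²(1/n₁ + 1/n₂)) = √(134.4543 × (1/35 + 1/25)) = 3.0364
t = (x̄₁ - x̄₂) / SE = (60.03 - 60.39) / 3.0364 = -0.36 / 3.0364 = -0.119
p-value = 0.9060

Since p-value > α = 0.05, we fail to reject H₀.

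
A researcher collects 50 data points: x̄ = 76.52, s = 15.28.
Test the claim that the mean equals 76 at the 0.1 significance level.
One-sample t-test:
H₀: μ = 76
H₁: μ ≠ 76
df = n - 1 = 49
t = (x̄ - μ₀) / (s/√n) = (76.52 - 76) / (15.28/√50) = 0.241
p-value = 0.8108

Since p-value > α = 0.1, we fail to reject H₀.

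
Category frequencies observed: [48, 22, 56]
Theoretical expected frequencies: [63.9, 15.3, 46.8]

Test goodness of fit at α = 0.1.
Chi-square goodness of fit test:
H₀: observed counts match expected distribution
H₁: observed counts differ from expected distribution
df = k - 1 = 2
χ² = Σ(O - E)²/E
   = (48 - 63.9)²/63.9 + (22 - 15.3)²/15.3 + (56 - 46.8)²/46.8
   = 3.956 + 2.934 + 1.809
   = 8.70
p-value = 0.0129

Since p-value < α = 0.1, we reject H₀.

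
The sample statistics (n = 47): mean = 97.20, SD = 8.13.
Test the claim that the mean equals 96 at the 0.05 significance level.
One-sample t-test:
H₀: μ = 96
H₁: μ ≠ 96
df = n - 1 = 46
t = (x̄ - μ₀) / (s/√n) = (97.20 - 96) / (8.13/√47) = 1.012
p-value = 0.3169

Since p-value > α = 0.05, we fail to reject H₀.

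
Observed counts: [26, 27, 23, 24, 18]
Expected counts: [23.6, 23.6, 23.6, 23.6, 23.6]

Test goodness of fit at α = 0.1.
Chi-square goodness of fit test:
H₀: observed counts match expected distribution
H₁: observed counts differ from expected distribution
df = k - 1 = 4
χ² = Σ(O - E)²/E
   = (26 - 23.6)²/23.6 + (27 - 23.6)²/23.6 + (23 - 23.6)²/23.6 + (24 - 23.6)²/23.6 + (18 - 23.6)²/23.6
   = 0.244 + 0.490 + 0.015 + 0.007 + 1.329
   = 2.08
p-value = 0.7202

Since p-value > α = 0.1, we fail to reject H₀.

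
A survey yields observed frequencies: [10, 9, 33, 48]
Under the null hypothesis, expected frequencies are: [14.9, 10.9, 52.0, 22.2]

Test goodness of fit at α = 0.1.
Chi-square goodness of fit test:
H₀: observed counts match expected distribution
H₁: observed counts differ from expected distribution
df = k - 1 = 3
χ² = Σ(O - E)²/E
   = (10 - 14.9)²/14.9 + (9 - 10.9)²/10.9 + (33 - 52.0)²/52.0 + (48 - 22.2)²/22.2
   = 1.611 + 0.331 + 6.942 + 29.984
   = 38.87
p-value < 0.0001

Since p-value < α = 0.1, we reject H₀.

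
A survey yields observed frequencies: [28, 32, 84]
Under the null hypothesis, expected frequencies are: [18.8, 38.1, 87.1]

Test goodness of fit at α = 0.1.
Chi-square goodness of fit test:
H₀: observed counts match expected distribution
H₁: observed counts differ from expected distribution
df = k - 1 = 2
χ² = Σ(O - E)²/E
   = (28 - 18.8)²/18.8 + (32 - 38.1)²/38.1 + (84 - 87.1)²/87.1
   = 4.502 + 0.977 + 0.110
   = 5.59
p-value = 0.0611

Since p-value < α = 0.1, we reject H₀.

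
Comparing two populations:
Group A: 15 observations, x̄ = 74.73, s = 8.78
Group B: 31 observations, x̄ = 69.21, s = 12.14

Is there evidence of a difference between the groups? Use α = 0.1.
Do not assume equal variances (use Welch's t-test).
Welch's two-sample t-test:
H₀: μ₁ = μ₂
H₁: μ₁ ≠ μ₂
s₁²/n₁ = 8.78²/15 = 5.1392,  s₂²/n₂ = 12.14²/31 = 4.7542
SE = √(s₁²/n₁ + s₂²/n₂) = √(5.1392 + 4.7542) = 3.1454
df (Welch-Satterthwaite) = (s₁²/n₁ + s₂²/n₂)² / [(s₁²/n₁)²/(n₁-1) + (s₂²/n₂)²/(n₂-1)] ≈ 37.08
t = (x̄₁ - x̄₂) / SE = (74.73 - 69.21) / 3.1454 = 5.52 / 3.1454 = 1.755
p-value = 0.0875

Since p-value < α = 0.1, we reject H₀.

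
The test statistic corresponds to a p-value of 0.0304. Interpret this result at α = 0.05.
Since p = 0.0304 < α = 0.05, reject H₀.
There is sufficient evidence to reject the null hypothesis; the result is statistically significant at the 0.05 level.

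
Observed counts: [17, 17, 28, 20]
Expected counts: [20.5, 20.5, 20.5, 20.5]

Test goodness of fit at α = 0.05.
Chi-square goodness of fit test:
H₀: observed counts match expected distribution
H₁: observed counts differ from expected distribution
df = k - 1 = 3
χ² = Σ(O - E)²/E
   = (17 - 20.5)²/20.5 + (17 - 20.5)²/20.5 + (28 - 20.5)²/20.5 + (20 - 20.5)²/20.5
   = 0.598 + 0.598 + 2.744 + 0.012
   = 3.95
p-value = 0.2668

Since p-value > α = 0.05, we fail to reject H₀.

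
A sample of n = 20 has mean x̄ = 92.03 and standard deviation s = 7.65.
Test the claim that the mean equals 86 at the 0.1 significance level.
One-sample t-test:
H₀: μ = 86
H₁: μ ≠ 86
df = n - 1 = 19
t = (x̄ - μ₀) / (s/√n) = (92.03 - 86) / (7.65/√20) = 3.525
p-value = 0.0023

Since p-value < α = 0.1, we reject H₀.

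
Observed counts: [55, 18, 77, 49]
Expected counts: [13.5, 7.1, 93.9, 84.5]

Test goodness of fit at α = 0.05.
Chi-square goodness of fit test:
H₀: observed counts match expected distribution
H₁: observed counts differ from expected distribution
df = k - 1 = 3
χ² = Σ(O - E)²/E
   = (55 - 13.5)²/13.5 + (18 - 7.1)²/7.1 + (77 - 93.9)²/93.9 + (49 - 84.5)²/84.5
   = 127.574 + 16.734 + 3.042 + 14.914
   = 162.26
p-value < 0.0001

Since p-value < α = 0.05, we reject H₀.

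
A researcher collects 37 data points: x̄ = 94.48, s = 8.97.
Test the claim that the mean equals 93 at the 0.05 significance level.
One-sample t-test:
H₀: μ = 93
H₁: μ ≠ 93
df = n - 1 = 36
t = (x̄ - μ₀) / (s/√n) = (94.48 - 93) / (8.97/√37) = 1.004
p-value = 0.3223

Since p-value > α = 0.05, we fail to reject H₀.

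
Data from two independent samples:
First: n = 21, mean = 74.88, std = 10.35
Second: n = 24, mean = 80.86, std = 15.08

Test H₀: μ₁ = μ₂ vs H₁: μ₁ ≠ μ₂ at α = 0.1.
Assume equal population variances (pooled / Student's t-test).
Student's two-sample t-test (equal variances):
H₀: μ₁ = μ₂
H₁: μ₁ ≠ μ₂
df = n₁ + n₂ - 2 = 43
Pooled variance s_p² = [(n₁-1)s₁² + (n₂-1)s₂²] / (n₁ + n₂ - 2) = [(20)(10.35²) + (23)(15.08²)] / 43 = 171.4604
SE = √(s_p²(1/n₁ + 1/n₂)) = √(171.4604 × (1/21 + 1/24)) = 3.9127
t = (x̄₁ - x̄₂) / SE = (74.88 - 80.86) / 3.9127 = -5.98 / 3.9127 = -1.528
p-value = 0.1337

Since p-value > α = 0.1, we fail to reject H₀.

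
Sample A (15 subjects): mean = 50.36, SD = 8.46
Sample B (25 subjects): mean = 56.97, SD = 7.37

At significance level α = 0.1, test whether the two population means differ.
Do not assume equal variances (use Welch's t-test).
Welch's two-sample t-test:
H₀: μ₁ = μ₂
H₁: μ₁ ≠ μ₂
s₁²/n₁ = 8.46²/15 = 4.7714,  s₂²/n₂ = 7.37²/25 = 2.1727
SE = √(s₁²/n₁ + s₂²/n₂) = √(4.7714 + 2.1727) = 2.6352
df (Welch-Satterthwaite) = (s₁²/n₁ + s₂²/n₂)² / [(s₁²/n₁)²/(n₁-1) + (s₂²/n₂)²/(n₂-1)] ≈ 26.45
t = (x̄₁ - x̄₂) / SE = (50.36 - 56.97) / 2.6352 = -6.61 / 2.6352 = -2.508
p-value = 0.0186

Since p-value < α = 0.1, we reject H₀.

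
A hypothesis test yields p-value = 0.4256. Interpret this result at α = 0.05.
Since p = 0.4256 > α = 0.05, fail to reject H₀.
There is insufficient evidence to reject the null hypothesis; the result is not statistically significant at the 0.05 level.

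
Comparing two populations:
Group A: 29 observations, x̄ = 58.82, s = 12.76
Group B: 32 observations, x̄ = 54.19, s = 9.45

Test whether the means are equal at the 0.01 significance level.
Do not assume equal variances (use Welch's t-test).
Welch's two-sample t-test:
H₀: μ₁ = μ₂
H₁: μ₁ ≠ μ₂
s₁²/n₁ = 12.76²/29 = 5.6144,  s₂²/n₂ = 9.45²/32 = 2.7907
SE = √(s₁²/n₁ + s₂²/n₂) = √(5.6144 + 2.7907) = 2.8992
df (Welch-Satterthwaite) = (s₁²/n₁ + s₂²/n₂)² / [(s₁²/n₁)²/(n₁-1) + (s₂²/n₂)²/(n₂-1)] ≈ 51.30
t = (x̄₁ - x̄₂) / SE = (58.82 - 54.19) / 2.8992 = 4.63 / 2.8992 = 1.597
p-value = 0.1164

Since p-value > α = 0.01, we fail to reject H₀.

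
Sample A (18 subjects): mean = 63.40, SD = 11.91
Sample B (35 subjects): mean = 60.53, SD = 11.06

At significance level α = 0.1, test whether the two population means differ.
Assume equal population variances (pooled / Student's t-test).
Student's two-sample t-test (equal variances):
H₀: μ₁ = μ₂
H₁: μ₁ ≠ μ₂
df = n₁ + n₂ - 2 = 51
Pooled variance s_p² = [(n₁-1)s₁² + (n₂-1)s₂²] / (n₁ + n₂ - 2) = [(17)(11.91²) + (34)(11.06²)] / 51 = 128.8318
SE = √(s_p²(1/n₁ + 1/n₂)) = √(128.8318 × (1/18 + 1/35)) = 3.2921
t = (x̄₁ - x̄₂) / SE = (63.40 - 60.53) / 3.2921 = 2.87 / 3.2921 = 0.872
p-value = 0.3874

Since p-value > α = 0.1, we fail to reject H₀.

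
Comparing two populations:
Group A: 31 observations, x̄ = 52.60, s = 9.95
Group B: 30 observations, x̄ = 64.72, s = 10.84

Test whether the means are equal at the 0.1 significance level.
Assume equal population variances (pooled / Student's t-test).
Student's two-sample t-test (equal variances):
H₀: μ₁ = μ₂
H₁: μ₁ ≠ μ₂
df = n₁ + n₂ - 2 = 59
Pooled variance s_p² = [(n₁-1)s₁² + (n₂-1)s₂²] / (n₁ + n₂ - 2) = [(30)(9.95²) + (29)(10.84²)] / 59 = 108.0972
SE = √(s_p²(1/n₁ + 1/n₂)) = √(108.0972 × (1/31 + 1/30)) = 2.6628
t = (x̄₁ - x̄₂) / SE = (52.60 - 64.72) / 2.6628 = -12.12 / 2.6628 = -4.552
p-value < 0.0001

Since p-value < α = 0.1, we reject H₀.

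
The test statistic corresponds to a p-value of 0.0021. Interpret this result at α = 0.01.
Since p = 0.0021 < α = 0.01, reject H₀.
There is sufficient evidence to reject the null hypothesis; the result is statistically significant at the 0.01 level.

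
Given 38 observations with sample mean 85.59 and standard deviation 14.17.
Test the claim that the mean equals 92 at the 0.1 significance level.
One-sample t-test:
H₀: μ = 92
H₁: μ ≠ 92
df = n - 1 = 37
t = (x̄ - μ₀) / (s/√n) = (85.59 - 92) / (14.17/√38) = -2.789
p-value = 0.0083

Since p-value < α = 0.1, we reject H₀.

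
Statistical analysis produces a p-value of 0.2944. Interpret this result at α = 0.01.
Since p = 0.2944 > α = 0.01, fail to reject H₀.
There is insufficient evidence to reject the null hypothesis; the result is not statistically significant at the 0.01 level.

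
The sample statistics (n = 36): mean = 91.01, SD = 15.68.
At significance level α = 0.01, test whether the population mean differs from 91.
One-sample t-test:
H₀: μ = 91
H₁: μ ≠ 91
df = n - 1 = 35
t = (x̄ - μ₀) / (s/√n) = (91.01 - 91) / (15.68/√36) = 0.004
p-value = 0.9970

Since p-value > α = 0.01, we fail to reject H₀.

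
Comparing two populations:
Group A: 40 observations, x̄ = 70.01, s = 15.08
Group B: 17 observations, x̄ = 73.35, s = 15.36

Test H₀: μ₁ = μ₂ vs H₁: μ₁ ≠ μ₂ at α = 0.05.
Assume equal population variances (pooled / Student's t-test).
Student's two-sample t-test (equal variances):
H₀: μ₁ = μ₂
H₁: μ₁ ≠ μ₂
df = n₁ + n₂ - 2 = 55
Pooled variance s_p² = [(n₁-1)s₁² + (n₂-1)s₂²] / (n₁ + n₂ - 2) = [(39)(15.08²) + (16)(15.36²)] / 55 = 229.8859
SE = √(s_p²(1/n₁ + 1/n₂)) = √(229.8859 × (1/40 + 1/17)) = 4.3897
t = (x̄₁ - x̄₂) / SE = (70.01 - 73.35) / 4.3897 = -3.34 / 4.3897 = -0.761
p-value = 0.4500

Since p-value > α = 0.05, we fail to reject H₀.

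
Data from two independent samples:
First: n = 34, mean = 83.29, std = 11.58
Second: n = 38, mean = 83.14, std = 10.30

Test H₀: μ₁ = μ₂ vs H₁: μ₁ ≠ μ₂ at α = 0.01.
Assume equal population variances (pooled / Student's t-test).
Student's two-sample t-test (equal variances):
H₀: μ₁ = μ₂
H₁: μ₁ ≠ μ₂
df = n₁ + n₂ - 2 = 70
Pooled variance s_p² = [(n₁-1)s₁² + (n₂-1)s₂²] / (n₁ + n₂ - 2) = [(33)(11.58²) + (37)(10.30²)] / 70 = 119.2930
SE = √(s_p²(1/n₁ + 1/n₂)) = √(119.2930 × (1/34 + 1/38)) = 2.5784
t = (x̄₁ - x̄₂) / SE = (83.29 - 83.14) / 2.5784 = 0.15 / 2.5784 = 0.058
p-value = 0.9538

Since p-value > α = 0.01, we fail to reject H₀.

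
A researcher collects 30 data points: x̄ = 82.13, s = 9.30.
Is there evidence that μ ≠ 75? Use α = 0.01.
One-sample t-test:
H₀: μ = 75
H₁: μ ≠ 75
df = n - 1 = 29
t = (x̄ - μ₀) / (s/√n) = (82.13 - 75) / (9.30/√30) = 4.199
p-value = 0.0002

Since p-value < α = 0.01, we reject H₀.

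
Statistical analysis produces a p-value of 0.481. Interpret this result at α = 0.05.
Since p = 0.481 > α = 0.05, fail to reject H₀.
There is insufficient evidence to reject the null hypothesis; the result is not statistically significant at the 0.05 level.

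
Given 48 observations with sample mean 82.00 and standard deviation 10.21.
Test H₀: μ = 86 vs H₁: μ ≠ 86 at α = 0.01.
One-sample t-test:
H₀: μ = 86
H₁: μ ≠ 86
df = n - 1 = 47
t = (x̄ - μ₀) / (s/√n) = (82.00 - 86) / (10.21/√48) = -2.714
p-value = 0.0093

Since p-value < α = 0.01, we reject H₀.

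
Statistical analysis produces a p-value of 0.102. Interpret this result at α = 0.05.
Since p = 0.102 > α = 0.05, fail to reject H₀.
There is insufficient evidence to reject the null hypothesis; the result is not statistically significant at the 0.05 level.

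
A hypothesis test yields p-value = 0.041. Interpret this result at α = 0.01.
Since p = 0.041 > α = 0.01, fail to reject H₀.
There is insufficient evidence to reject the null hypothesis; the result is not statistically significant at the 0.01 level.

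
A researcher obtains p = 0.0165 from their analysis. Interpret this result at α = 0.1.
Since p = 0.0165 < α = 0.1, reject H₀.
There is sufficient evidence to reject the null hypothesis; the result is statistically significant at the 0.1 level.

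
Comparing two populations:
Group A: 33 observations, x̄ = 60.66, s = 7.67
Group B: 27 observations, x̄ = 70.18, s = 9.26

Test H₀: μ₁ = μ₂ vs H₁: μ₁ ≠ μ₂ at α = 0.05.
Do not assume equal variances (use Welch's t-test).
Welch's two-sample t-test:
H₀: μ₁ = μ₂
H₁: μ₁ ≠ μ₂
s₁²/n₁ = 7.67²/33 = 1.7827,  s₂²/n₂ = 9.26²/27 = 3.1758
SE = √(s₁²/n₁ + s₂²/n₂) = √(1.7827 + 3.1758) = 2.2268
df (Welch-Satterthwaite) = (s₁²/n₁ + s₂²/n₂)² / [(s₁²/n₁)²/(n₁-1) + (s₂²/n₂)²/(n₂-1)] ≈ 50.46
t = (x̄₁ - x̄₂) / SE = (60.66 - 70.18) / 2.2268 = -9.52 / 2.2268 = -4.275
p-value = 0.0001

Since p-value < α = 0.05, we reject H₀.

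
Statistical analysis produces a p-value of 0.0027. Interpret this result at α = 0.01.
Since p = 0.0027 < α = 0.01, reject H₀.
There is sufficient evidence to reject the null hypothesis; the result is statistically significant at the 0.01 level.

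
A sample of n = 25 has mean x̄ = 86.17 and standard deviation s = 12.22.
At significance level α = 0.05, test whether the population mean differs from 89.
One-sample t-test:
H₀: μ = 89
H₁: μ ≠ 89
df = n - 1 = 24
t = (x̄ - μ₀) / (s/√n) = (86.17 - 89) / (12.22/√25) = -1.158
p-value = 0.2583

Since p-value > α = 0.05, we fail to reject H₀.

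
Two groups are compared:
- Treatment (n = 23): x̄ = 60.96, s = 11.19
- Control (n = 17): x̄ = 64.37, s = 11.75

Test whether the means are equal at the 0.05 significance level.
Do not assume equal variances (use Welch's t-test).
Welch's two-sample t-test:
H₀: μ₁ = μ₂
H₁: μ₁ ≠ μ₂
s₁²/n₁ = 11.19²/23 = 5.4442,  s₂²/n₂ = 11.75²/17 = 8.1213
SE = √(s₁²/n₁ + s₂²/n₂) = √(5.4442 + 8.1213) = 3.6831
df (Welch-Satterthwaite) = (s₁²/n₁ + s₂²/n₂)² / [(s₁²/n₁)²/(n₁-1) + (s₂²/n₂)²/(n₂-1)] ≈ 33.65
t = (x̄₁ - x̄₂) / SE = (60.96 - 64.37) / 3.6831 = -3.41 / 3.6831 = -0.926
p-value = 0.3611

Since p-value > α = 0.05, we fail to reject H₀.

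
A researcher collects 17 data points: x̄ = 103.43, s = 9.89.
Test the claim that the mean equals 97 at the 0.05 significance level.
One-sample t-test:
H₀: μ = 97
H₁: μ ≠ 97
df = n - 1 = 16
t = (x̄ - μ₀) / (s/√n) = (103.43 - 97) / (9.89/√17) = 2.681
p-value = 0.0164

Since p-value < α = 0.05, we reject H₀.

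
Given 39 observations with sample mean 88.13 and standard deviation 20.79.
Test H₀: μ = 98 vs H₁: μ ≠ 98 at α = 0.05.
One-sample t-test:
H₀: μ = 98
H₁: μ ≠ 98
df = n - 1 = 38
t = (x̄ - μ₀) / (s/√n) = (88.13 - 98) / (20.79/√39) = -2.965
p-value = 0.0052

Since p-value < α = 0.05, we reject H₀.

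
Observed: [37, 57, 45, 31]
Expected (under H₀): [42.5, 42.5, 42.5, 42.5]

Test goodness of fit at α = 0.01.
Chi-square goodness of fit test:
H₀: observed counts match expected distribution
H₁: observed counts differ from expected distribution
df = k - 1 = 3
χ² = Σ(O - E)²/E
   = (37 - 42.5)²/42.5 + (57 - 42.5)²/42.5 + (45 - 42.5)²/42.5 + (31 - 42.5)²/42.5
   = 0.712 + 4.947 + 0.147 + 3.112
   = 8.92
p-value = 0.0304

Since p-value > α = 0.01, we fail to reject H₀.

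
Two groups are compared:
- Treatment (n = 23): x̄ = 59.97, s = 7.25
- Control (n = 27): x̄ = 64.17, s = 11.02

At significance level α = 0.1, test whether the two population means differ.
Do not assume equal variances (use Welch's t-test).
Welch's two-sample t-test:
H₀: μ₁ = μ₂
H₁: μ₁ ≠ μ₂
s₁²/n₁ = 7.25²/23 = 2.2853,  s₂²/n₂ = 11.02²/27 = 4.4978
SE = √(s₁²/n₁ + s₂²/n₂) = √(2.2853 + 4.4978) = 2.6044
df (Welch-Satterthwaite) = (s₁²/n₁ + s₂²/n₂)² / [(s₁²/n₁)²/(n₁-1) + (s₂²/n₂)²/(n₂-1)] ≈ 45.31
t = (x̄₁ - x̄₂) / SE = (59.97 - 64.17) / 2.6044 = -4.20 / 2.6044 = -1.613
p-value = 0.1138

Since p-value > α = 0.1, we fail to reject H₀.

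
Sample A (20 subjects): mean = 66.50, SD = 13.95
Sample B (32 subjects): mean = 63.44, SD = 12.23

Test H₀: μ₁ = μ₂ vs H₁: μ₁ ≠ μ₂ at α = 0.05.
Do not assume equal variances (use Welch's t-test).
Welch's two-sample t-test:
H₀: μ₁ = μ₂
H₁: μ₁ ≠ μ₂
s₁²/n₁ = 13.95²/20 = 9.7301,  s₂²/n₂ = 12.23²/32 = 4.6742
SE = √(s₁²/n₁ + s₂²/n₂) = √(9.7301 + 4.6742) = 3.7953
df (Welch-Satterthwaite) = (s₁²/n₁ + s₂²/n₂)² / [(s₁²/n₁)²/(n₁-1) + (s₂²/n₂)²/(n₂-1)] ≈ 36.48
t = (x̄₁ - x̄₂) / SE = (66.50 - 63.44) / 3.7953 = 3.06 / 3.7953 = 0.806
p-value = 0.4253

Since p-value > α = 0.05, we fail to reject H₀.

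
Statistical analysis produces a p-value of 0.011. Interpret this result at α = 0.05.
Since p = 0.011 < α = 0.05, reject H₀.
There is sufficient evidence to reject the null hypothesis; the result is statistically significant at the 0.05 level.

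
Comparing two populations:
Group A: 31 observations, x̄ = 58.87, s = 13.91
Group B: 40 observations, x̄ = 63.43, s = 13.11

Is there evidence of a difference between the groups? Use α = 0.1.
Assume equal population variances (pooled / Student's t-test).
Student's two-sample t-test (equal variances):
H₀: μ₁ = μ₂
H₁: μ₁ ≠ μ₂
df = n₁ + n₂ - 2 = 69
Pooled variance s_p² = [(n₁-1)s₁² + (n₂-1)s₂²] / (n₁ + n₂ - 2) = [(30)(13.91²) + (39)(13.11²)] / 69 = 181.2704
SE = √(s_p²(1/n₁ + 1/n₂)) = √(181.2704 × (1/31 + 1/40)) = 3.2217
t = (x̄₁ - x̄₂) / SE = (58.87 - 63.43) / 3.2217 = -4.56 / 3.2217 = -1.415
p-value = 0.1614

Since p-value > α = 0.1, we fail to reject H₀.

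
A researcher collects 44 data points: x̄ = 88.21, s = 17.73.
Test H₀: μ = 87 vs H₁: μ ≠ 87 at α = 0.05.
One-sample t-test:
H₀: μ = 87
H₁: μ ≠ 87
df = n - 1 = 43
t = (x̄ - μ₀) / (s/√n) = (88.21 - 87) / (17.73/√44) = 0.453
p-value = 0.6530

Since p-value > α = 0.05, we fail to reject H₀.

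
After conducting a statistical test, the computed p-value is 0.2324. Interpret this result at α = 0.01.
Since p = 0.2324 > α = 0.01, fail to reject H₀.
There is insufficient evidence to reject the null hypothesis; the result is not statistically significant at the 0.01 level.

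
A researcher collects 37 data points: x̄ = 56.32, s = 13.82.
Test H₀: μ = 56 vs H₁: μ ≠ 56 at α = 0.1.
One-sample t-test:
H₀: μ = 56
H₁: μ ≠ 56
df = n - 1 = 36
t = (x̄ - μ₀) / (s/√n) = (56.32 - 56) / (13.82/√37) = 0.141
p-value = 0.8888

Since p-value > α = 0.1, we fail to reject H₀.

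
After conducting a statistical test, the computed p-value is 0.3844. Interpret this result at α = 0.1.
Since p = 0.3844 > α = 0.1, fail to reject H₀.
There is insufficient evidence to reject the null hypothesis; the result is not statistically significant at the 0.1 level.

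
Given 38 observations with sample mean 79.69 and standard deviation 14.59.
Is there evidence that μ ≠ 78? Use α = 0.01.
One-sample t-test:
H₀: μ = 78
H₁: μ ≠ 78
df = n - 1 = 37
t = (x̄ - μ₀) / (s/√n) = (79.69 - 78) / (14.59/√38) = 0.714
p-value = 0.4797

Since p-value > α = 0.01, we fail to reject H₀.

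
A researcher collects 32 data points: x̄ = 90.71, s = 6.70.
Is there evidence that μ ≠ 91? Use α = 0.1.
One-sample t-test:
H₀: μ = 91
H₁: μ ≠ 91
df = n - 1 = 31
t = (x̄ - μ₀) / (s/√n) = (90.71 - 91) / (6.70/√32) = -0.245
p-value = 0.8082

Since p-value > α = 0.1, we fail to reject H₀.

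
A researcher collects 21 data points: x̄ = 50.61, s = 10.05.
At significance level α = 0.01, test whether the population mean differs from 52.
One-sample t-test:
H₀: μ = 52
H₁: μ ≠ 52
df = n - 1 = 20
t = (x̄ - μ₀) / (s/√n) = (50.61 - 52) / (10.05/√21) = -0.634
p-value = 0.5334

Since p-value > α = 0.01, we fail to reject H₀.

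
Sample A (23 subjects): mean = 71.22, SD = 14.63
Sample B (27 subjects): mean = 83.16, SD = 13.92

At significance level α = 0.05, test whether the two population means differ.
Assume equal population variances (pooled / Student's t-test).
Student's two-sample t-test (equal variances):
H₀: μ₁ = μ₂
H₁: μ₁ ≠ μ₂
df = n₁ + n₂ - 2 = 48
Pooled variance s_p² = [(n₁-1)s₁² + (n₂-1)s₂²] / (n₁ + n₂ - 2) = [(22)(14.63²) + (26)(13.92²)] / 48 = 203.0570
SE = √(s_p²(1/n₁ + 1/n₂)) = √(203.0570 × (1/23 + 1/27)) = 4.0434
t = (x̄₁ - x̄₂) / SE = (71.22 - 83.16) / 4.0434 = -11.94 / 4.0434 = -2.953
p-value = 0.0049

Since p-value < α = 0.05, we reject H₀.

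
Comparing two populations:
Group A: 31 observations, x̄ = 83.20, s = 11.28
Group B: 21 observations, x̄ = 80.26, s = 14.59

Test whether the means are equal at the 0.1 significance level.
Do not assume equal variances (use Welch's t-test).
Welch's two-sample t-test:
H₀: μ₁ = μ₂
H₁: μ₁ ≠ μ₂
s₁²/n₁ = 11.28²/31 = 4.1045,  s₂²/n₂ = 14.59²/21 = 10.1366
SE = √(s₁²/n₁ + s₂²/n₂) = √(4.1045 + 10.1366) = 3.7737
df (Welch-Satterthwaite) = (s₁²/n₁ + s₂²/n₂)² / [(s₁²/n₁)²/(n₁-1) + (s₂²/n₂)²/(n₂-1)] ≈ 35.59
t = (x̄₁ - x̄₂) / SE = (83.20 - 80.26) / 3.7737 = 2.94 / 3.7737 = 0.779
p-value = 0.4411

Since p-value > α = 0.1, we fail to reject H₀.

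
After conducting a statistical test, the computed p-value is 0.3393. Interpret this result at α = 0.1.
Since p = 0.3393 > α = 0.1, fail to reject H₀.
There is insufficient evidence to reject the null hypothesis; the result is not statistically significant at the 0.1 level.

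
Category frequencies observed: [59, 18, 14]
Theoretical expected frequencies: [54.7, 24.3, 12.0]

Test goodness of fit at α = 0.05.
Chi-square goodness of fit test:
H₀: observed counts match expected distribution
H₁: observed counts differ from expected distribution
df = k - 1 = 2
χ² = Σ(O - E)²/E
   = (59 - 54.7)²/54.7 + (18 - 24.3)²/24.3 + (14 - 12.0)²/12.0
   = 0.338 + 1.633 + 0.333
   = 2.30
p-value = 0.3159

Since p-value > α = 0.05, we fail to reject H₀.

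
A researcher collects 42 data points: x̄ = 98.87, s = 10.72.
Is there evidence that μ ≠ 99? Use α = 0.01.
One-sample t-test:
H₀: μ = 99
H₁: μ ≠ 99
df = n - 1 = 41
t = (x̄ - μ₀) / (s/√n) = (98.87 - 99) / (10.72/√42) = -0.079
p-value = 0.9377

Since p-value > α = 0.01, we fail to reject H₀.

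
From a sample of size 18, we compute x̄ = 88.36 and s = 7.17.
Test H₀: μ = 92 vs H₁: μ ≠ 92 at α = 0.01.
One-sample t-test:
H₀: μ = 92
H₁: μ ≠ 92
df = n - 1 = 17
t = (x̄ - μ₀) / (s/√n) = (88.36 - 92) / (7.17/√18) = -2.154
p-value = 0.0459

Since p-value > α = 0.01, we fail to reject H₀.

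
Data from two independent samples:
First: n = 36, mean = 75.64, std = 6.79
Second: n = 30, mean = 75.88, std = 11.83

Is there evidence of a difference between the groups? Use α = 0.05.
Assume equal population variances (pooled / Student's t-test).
Student's two-sample t-test (equal variances):
H₀: μ₁ = μ₂
H₁: μ₁ ≠ μ₂
df = n₁ + n₂ - 2 = 64
Pooled variance s_p² = [(n₁-1)s₁² + (n₂-1)s₂²] / (n₁ + n₂ - 2) = [(35)(6.79²) + (29)(11.83²)] / 64 = 88.6275
SE = √(s_p²(1/n₁ + 1/n₂)) = √(88.6275 × (1/36 + 1/30)) = 2.3273
t = (x̄₁ - x̄₂) / SE = (75.64 - 75.88) / 2.3273 = -0.24 / 2.3273 = -0.103
p-value = 0.9182

Since p-value > α = 0.05, we fail to reject H₀.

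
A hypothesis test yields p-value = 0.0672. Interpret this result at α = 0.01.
Since p = 0.0672 > α = 0.01, fail to reject H₀.
There is insufficient evidence to reject the null hypothesis; the result is not statistically significant at the 0.01 level.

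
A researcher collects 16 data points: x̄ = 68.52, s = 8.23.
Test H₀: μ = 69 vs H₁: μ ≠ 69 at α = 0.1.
One-sample t-test:
H₀: μ = 69
H₁: μ ≠ 69
df = n - 1 = 15
t = (x̄ - μ₀) / (s/√n) = (68.52 - 69) / (8.23/√16) = -0.233
p-value = 0.8187

Since p-value > α = 0.1, we fail to reject H₀.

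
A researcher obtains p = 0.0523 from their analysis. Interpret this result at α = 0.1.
Since p = 0.0523 < α = 0.1, reject H₀.
There is sufficient evidence to reject the null hypothesis; the result is statistically significant at the 0.1 level.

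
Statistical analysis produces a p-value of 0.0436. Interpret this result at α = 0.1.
Since p = 0.0436 < α = 0.1, reject H₀.
There is sufficient evidence to reject the null hypothesis; the result is statistically significant at the 0.1 level.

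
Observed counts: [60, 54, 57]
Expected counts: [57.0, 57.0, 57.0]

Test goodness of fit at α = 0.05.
Chi-square goodness of fit test:
H₀: observed counts match expected distribution
H₁: observed counts differ from expected distribution
df = k - 1 = 2
χ² = Σ(O - E)²/E
   = (60 - 57.0)²/57.0 + (54 - 57.0)²/57.0 + (57 - 57.0)²/57.0
   = 0.158 + 0.158 + 0.000
   = 0.32
p-value = 0.8539

Since p-value > α = 0.05, we fail to reject H₀.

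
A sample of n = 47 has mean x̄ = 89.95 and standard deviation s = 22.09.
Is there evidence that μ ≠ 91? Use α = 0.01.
One-sample t-test:
H₀: μ = 91
H₁: μ ≠ 91
df = n - 1 = 46
t = (x̄ - μ₀) / (s/√n) = (89.95 - 91) / (22.09/√47) = -0.326
p-value = 0.7460

Since p-value > α = 0.01, we fail to reject H₀.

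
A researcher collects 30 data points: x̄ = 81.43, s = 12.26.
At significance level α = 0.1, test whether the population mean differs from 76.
One-sample t-test:
H₀: μ = 76
H₁: μ ≠ 76
df = n - 1 = 29
t = (x̄ - μ₀) / (s/√n) = (81.43 - 76) / (12.26/√30) = 2.426
p-value = 0.0217

Since p-value < α = 0.1, we reject H₀.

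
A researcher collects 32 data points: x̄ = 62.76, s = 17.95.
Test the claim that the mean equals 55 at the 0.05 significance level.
One-sample t-test:
H₀: μ = 55
H₁: μ ≠ 55
df = n - 1 = 31
t = (x̄ - μ₀) / (s/√n) = (62.76 - 55) / (17.95/√32) = 2.446
p-value = 0.0203

Since p-value < α = 0.05, we reject H₀.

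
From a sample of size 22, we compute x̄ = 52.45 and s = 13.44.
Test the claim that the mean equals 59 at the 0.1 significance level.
One-sample t-test:
H₀: μ = 59
H₁: μ ≠ 59
df = n - 1 = 21
t = (x̄ - μ₀) / (s/√n) = (52.45 - 59) / (13.44/√22) = -2.286
p-value = 0.0328

Since p-value < α = 0.1, we reject H₀.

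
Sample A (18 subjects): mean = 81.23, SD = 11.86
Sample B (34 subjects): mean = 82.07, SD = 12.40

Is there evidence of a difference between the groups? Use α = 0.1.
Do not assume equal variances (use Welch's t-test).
Welch's two-sample t-test:
H₀: μ₁ = μ₂
H₁: μ₁ ≠ μ₂
s₁²/n₁ = 11.86²/18 = 7.8144,  s₂²/n₂ = 12.40²/34 = 4.5224
SE = √(s₁²/n₁ + s₂²/n₂) = √(7.8144 + 4.5224) = 3.5124
df (Welch-Satterthwaite) = (s₁²/n₁ + s₂²/n₂)² / [(s₁²/n₁)²/(n₁-1) + (s₂²/n₂)²/(n₂-1)] ≈ 36.14
t = (x̄₁ - x̄₂) / SE = (81.23 - 82.07) / 3.5124 = -0.84 / 3.5124 = -0.239
p-value = 0.8123

Since p-value > α = 0.1, we fail to reject H₀.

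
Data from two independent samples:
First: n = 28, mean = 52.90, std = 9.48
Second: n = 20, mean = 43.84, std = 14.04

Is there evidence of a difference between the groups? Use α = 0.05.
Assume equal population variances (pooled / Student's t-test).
Student's two-sample t-test (equal variances):
H₀: μ₁ = μ₂
H₁: μ₁ ≠ μ₂
df = n₁ + n₂ - 2 = 46
Pooled variance s_p² = [(n₁-1)s₁² + (n₂-1)s₂²] / (n₁ + n₂ - 2) = [(27)(9.48²) + (19)(14.04²)] / 46 = 134.1698
SE = √(s_p²(1/n₁ + 1/n₂)) = √(134.1698 × (1/28 + 1/20)) = 3.3912
t = (x̄₁ - x̄₂) / SE = (52.90 - 43.84) / 3.3912 = 9.06 / 3.3912 = 2.672
p-value = 0.0104

Since p-value < α = 0.05, we reject H₀.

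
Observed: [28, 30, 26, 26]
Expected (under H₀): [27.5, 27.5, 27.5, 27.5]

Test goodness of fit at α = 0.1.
Chi-square goodness of fit test:
H₀: observed counts match expected distribution
H₁: observed counts differ from expected distribution
df = k - 1 = 3
χ² = Σ(O - E)²/E
   = (28 - 27.5)²/27.5 + (30 - 27.5)²/27.5 + (26 - 27.5)²/27.5 + (26 - 27.5)²/27.5
   = 0.009 + 0.227 + 0.082 + 0.082
   = 0.40
p-value = 0.9402

Since p-value > α = 0.1, we fail to reject H₀.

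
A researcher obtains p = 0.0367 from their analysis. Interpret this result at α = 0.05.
Since p = 0.0367 < α = 0.05, reject H₀.
There is sufficient evidence to reject the null hypothesis; the result is statistically significant at the 0.05 level.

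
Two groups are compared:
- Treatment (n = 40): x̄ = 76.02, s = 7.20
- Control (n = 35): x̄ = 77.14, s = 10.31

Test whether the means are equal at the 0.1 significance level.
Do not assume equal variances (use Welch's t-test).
Welch's two-sample t-test:
H₀: μ₁ = μ₂
H₁: μ₁ ≠ μ₂
s₁²/n₁ = 7.20²/40 = 1.2960,  s₂²/n₂ = 10.31²/35 = 3.0370
SE = √(s₁²/n₁ + s₂²/n₂) = √(1.2960 + 3.0370) = 2.0816
df (Welch-Satterthwaite) = (s₁²/n₁ + s₂²/n₂)² / [(s₁²/n₁)²/(n₁-1) + (s₂²/n₂)²/(n₂-1)] ≈ 59.73
t = (x̄₁ - x̄₂) / SE = (76.02 - 77.14) / 2.0816 = -1.12 / 2.0816 = -0.538
p-value = 0.5925

Since p-value > α = 0.1, we fail to reject H₀.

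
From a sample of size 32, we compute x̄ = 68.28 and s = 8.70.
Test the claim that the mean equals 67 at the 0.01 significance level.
One-sample t-test:
H₀: μ = 67
H₁: μ ≠ 67
df = n - 1 = 31
t = (x̄ - μ₀) / (s/√n) = (68.28 - 67) / (8.70/√32) = 0.832
p-value = 0.4116

Since p-value > α = 0.01, we fail to reject H₀.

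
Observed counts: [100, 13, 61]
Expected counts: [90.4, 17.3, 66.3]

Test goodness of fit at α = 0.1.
Chi-square goodness of fit test:
H₀: observed counts match expected distribution
H₁: observed counts differ from expected distribution
df = k - 1 = 2
χ² = Σ(O - E)²/E
   = (100 - 90.4)²/90.4 + (13 - 17.3)²/17.3 + (61 - 66.3)²/66.3
   = 1.019 + 1.069 + 0.424
   = 2.51
p-value = 0.2848

Since p-value > α = 0.1, we fail to reject H₀.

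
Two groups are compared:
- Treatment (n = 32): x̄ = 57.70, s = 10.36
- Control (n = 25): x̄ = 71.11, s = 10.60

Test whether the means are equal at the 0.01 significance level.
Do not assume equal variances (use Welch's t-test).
Welch's two-sample t-test:
H₀: μ₁ = μ₂
H₁: μ₁ ≠ μ₂
s₁²/n₁ = 10.36²/32 = 3.3540,  s₂²/n₂ = 10.60²/25 = 4.4944
SE = √(s₁²/n₁ + s₂²/n₂) = √(3.3540 + 4.4944) = 2.8015
df (Welch-Satterthwaite) = (s₁²/n₁ + s₂²/n₂)² / [(s₁²/n₁)²/(n₁-1) + (s₂²/n₂)²/(n₂-1)] ≈ 51.14
t = (x̄₁ - x̄₂) / SE = (57.70 - 71.11) / 2.8015 = -13.41 / 2.8015 = -4.787
p-value < 0.0001

Since p-value < α = 0.01, we reject H₀.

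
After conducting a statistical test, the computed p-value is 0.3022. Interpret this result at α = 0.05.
Since p = 0.3022 > α = 0.05, fail to reject H₀.
There is insufficient evidence to reject the null hypothesis; the result is not statistically significant at the 0.05 level.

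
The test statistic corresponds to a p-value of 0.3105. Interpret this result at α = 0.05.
Since p = 0.3105 > α = 0.05, fail to reject H₀.
There is insufficient evidence to reject the null hypothesis; the result is not statistically significant at the 0.05 level.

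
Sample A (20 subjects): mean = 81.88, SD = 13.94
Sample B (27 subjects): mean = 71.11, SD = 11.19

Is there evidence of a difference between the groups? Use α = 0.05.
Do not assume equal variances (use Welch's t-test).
Welch's two-sample t-test:
H₀: μ₁ = μ₂
H₁: μ₁ ≠ μ₂
s₁²/n₁ = 13.94²/20 = 9.7162,  s₂²/n₂ = 11.19²/27 = 4.6376
SE = √(s₁²/n₁ + s₂²/n₂) = √(9.7162 + 4.6376) = 3.7886
df (Welch-Satterthwaite) = (s₁²/n₁ + s₂²/n₂)² / [(s₁²/n₁)²/(n₁-1) + (s₂²/n₂)²/(n₂-1)] ≈ 35.55
t = (x̄₁ - x̄₂) / SE = (81.88 - 71.11) / 3.7886 = 10.77 / 3.7886 = 2.843
p-value = 0.0074

Since p-value < α = 0.05, we reject H₀.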